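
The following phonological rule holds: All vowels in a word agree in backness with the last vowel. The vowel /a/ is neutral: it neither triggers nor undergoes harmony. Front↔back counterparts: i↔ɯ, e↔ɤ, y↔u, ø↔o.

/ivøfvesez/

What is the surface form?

no segment meets the rule's conditions; no change.

[ivøfvesez]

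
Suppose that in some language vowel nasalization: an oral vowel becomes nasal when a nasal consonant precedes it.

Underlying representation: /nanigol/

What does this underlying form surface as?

[nãnĩgol]

/a/ after nasal /n/ → [ã]
/i/ after nasal /n/ → [ĩ]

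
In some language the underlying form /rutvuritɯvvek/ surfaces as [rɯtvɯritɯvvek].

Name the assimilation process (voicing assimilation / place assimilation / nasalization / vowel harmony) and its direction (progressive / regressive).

/u/→[ɯ] /u/→[ɯ].
Vowels agree with the last vowel, so the harmony is regressive.

vowel harmony, regressive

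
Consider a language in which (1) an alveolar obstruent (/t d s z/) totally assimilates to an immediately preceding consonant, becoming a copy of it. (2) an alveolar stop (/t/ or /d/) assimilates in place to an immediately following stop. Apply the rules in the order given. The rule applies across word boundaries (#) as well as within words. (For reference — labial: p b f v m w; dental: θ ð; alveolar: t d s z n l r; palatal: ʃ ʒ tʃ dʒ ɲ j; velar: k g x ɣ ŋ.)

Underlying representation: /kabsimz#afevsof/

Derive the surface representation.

[kabbimm#afevvof]

Rule 1: /s/ after /b/ → [b] (total assimilation)
Rule 1: /z/ after /m/ → [m] (total assimilation)
Rule 1: /s/ after /v/ → [v] (total assimilation)
After rule 1: kabbimm#afevvof
Rule 2: no segment meets the rule's conditions; no change.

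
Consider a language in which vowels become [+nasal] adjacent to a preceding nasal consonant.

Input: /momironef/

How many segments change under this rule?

/o/ after nasal /m/ → [õ]
/i/ after nasal /m/ → [ĩ]
/e/ after nasal /n/ → [ẽ]
3 segments change.

3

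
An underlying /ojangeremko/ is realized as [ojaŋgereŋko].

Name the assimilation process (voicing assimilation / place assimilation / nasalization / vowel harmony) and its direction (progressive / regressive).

/n/→[ŋ] /m/→[ŋ].
Each target copies a feature from the following segment, so the direction is regressive.

place assimilation, regressive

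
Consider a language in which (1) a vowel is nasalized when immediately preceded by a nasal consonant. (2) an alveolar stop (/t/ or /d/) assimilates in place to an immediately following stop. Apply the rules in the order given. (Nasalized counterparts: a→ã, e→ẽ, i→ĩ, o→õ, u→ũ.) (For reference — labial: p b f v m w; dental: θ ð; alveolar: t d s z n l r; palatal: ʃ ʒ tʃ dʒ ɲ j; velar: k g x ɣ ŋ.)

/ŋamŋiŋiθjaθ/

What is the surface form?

Rule 1: /a/ after nasal /ŋ/ → [ã]
Rule 1: /i/ after nasal /ŋ/ → [ĩ]
Rule 1: /i/ after nasal /ŋ/ → [ĩ]
After rule 1: ŋãmŋĩŋĩθjaθ
Rule 2: no segment meets the rule's conditions; no change.

[ŋãmŋĩŋĩθjaθ]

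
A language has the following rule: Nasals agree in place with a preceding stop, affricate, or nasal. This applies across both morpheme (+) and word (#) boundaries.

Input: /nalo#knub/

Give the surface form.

[nalo#kŋub]

/n/ after /k/ (velar) → [ŋ]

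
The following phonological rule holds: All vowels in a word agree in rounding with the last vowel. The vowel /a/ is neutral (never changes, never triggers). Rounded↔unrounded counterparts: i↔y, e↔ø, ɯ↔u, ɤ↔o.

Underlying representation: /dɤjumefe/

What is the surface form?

/u/ harmonizes with /e/ ([-round]) → [ɯ]

[dɤjɯmefe]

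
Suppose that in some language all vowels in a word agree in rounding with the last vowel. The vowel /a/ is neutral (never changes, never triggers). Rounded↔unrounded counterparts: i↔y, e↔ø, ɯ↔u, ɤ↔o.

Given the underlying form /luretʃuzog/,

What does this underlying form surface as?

[lurøtʃuzog]

/e/ harmonizes with /o/ ([+round]) → [ø]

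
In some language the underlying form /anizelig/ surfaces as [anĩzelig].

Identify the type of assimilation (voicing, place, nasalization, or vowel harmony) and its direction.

/i/→[ĩ].
Each target copies a feature from the preceding segment, so the direction is progressive.

nasalization, progressive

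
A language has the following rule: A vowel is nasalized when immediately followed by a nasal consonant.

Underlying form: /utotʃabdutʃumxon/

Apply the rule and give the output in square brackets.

[utotʃabdutʃũmxõn]

/u/ before nasal /m/ → [ũ]
/o/ before nasal /n/ → [õ]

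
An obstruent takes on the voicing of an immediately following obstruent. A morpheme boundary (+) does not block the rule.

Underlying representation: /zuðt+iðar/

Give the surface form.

/ð/ before /t/ (voiceless) → [θ]

[zuθt+iðar]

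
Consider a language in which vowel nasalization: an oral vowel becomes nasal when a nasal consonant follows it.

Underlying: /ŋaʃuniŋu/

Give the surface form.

[ŋaʃũnĩŋu]

/u/ before nasal /n/ → [ũ]
/i/ before nasal /ŋ/ → [ĩ]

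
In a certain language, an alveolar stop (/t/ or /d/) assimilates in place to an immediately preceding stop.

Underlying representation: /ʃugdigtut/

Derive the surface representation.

[ʃuggigkut]

/d/ after /g/ (velar) → [g]
/t/ after /g/ (velar) → [k]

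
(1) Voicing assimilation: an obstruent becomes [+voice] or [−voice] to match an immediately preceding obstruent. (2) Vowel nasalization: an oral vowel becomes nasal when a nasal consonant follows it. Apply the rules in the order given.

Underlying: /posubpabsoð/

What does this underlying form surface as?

Rule 1: /p/ after /b/ (voiced) → [b]
Rule 1: /s/ after /b/ (voiced) → [z]
After rule 1: posubbabzoð
Rule 2: no segment meets the rule's conditions; no change.

[posubbabzoð]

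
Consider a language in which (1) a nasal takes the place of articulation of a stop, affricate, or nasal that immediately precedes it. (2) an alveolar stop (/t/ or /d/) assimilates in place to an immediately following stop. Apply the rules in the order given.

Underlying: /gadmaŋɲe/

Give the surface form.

Rule 1: /m/ after /d/ (alveolar) → [n]
Rule 1: /ɲ/ after /ŋ/ (velar) → [ŋ]
After rule 1: gadnaŋŋe
Rule 2: no segment meets the rule's conditions; no change.

[gadnaŋŋe]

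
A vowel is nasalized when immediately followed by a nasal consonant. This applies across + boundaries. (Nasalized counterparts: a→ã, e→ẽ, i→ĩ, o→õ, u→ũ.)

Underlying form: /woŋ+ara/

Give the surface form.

/o/ before nasal /ŋ/ → [õ]

[wõŋ+ara]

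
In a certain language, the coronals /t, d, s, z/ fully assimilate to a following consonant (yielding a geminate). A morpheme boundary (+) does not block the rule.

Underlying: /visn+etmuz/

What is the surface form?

/s/ before /n/ → [n] (total assimilation)
/t/ before /m/ → [m] (total assimilation)

[vinn+emmuz]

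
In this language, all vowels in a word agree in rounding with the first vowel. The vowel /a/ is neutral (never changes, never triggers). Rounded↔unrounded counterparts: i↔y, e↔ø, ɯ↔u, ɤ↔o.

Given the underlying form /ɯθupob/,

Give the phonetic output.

[ɯθɯpɤb]

/u/ harmonizes with /ɯ/ ([-round]) → [ɯ]
/o/ harmonizes with /ɯ/ ([-round]) → [ɤ]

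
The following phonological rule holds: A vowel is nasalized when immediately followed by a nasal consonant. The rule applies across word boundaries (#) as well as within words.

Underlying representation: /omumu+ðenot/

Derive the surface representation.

/o/ before nasal /m/ → [õ]
/u/ before nasal /m/ → [ũ]
/e/ before nasal /n/ → [ẽ]

[õmũmu+ðẽnot]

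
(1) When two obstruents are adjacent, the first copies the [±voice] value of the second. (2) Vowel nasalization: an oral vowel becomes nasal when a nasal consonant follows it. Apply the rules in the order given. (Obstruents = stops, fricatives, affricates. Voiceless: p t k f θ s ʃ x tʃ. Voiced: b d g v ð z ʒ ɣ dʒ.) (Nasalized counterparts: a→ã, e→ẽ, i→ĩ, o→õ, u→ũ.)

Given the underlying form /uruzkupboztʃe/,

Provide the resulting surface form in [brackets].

Rule 1: /z/ before /k/ (voiceless) → [s]
Rule 1: /p/ before /b/ (voiced) → [b]
Rule 1: /z/ before /tʃ/ (voiceless) → [s]
After rule 1: uruskubbostʃe
Rule 2: no segment meets the rule's conditions; no change.

[uruskubbostʃe]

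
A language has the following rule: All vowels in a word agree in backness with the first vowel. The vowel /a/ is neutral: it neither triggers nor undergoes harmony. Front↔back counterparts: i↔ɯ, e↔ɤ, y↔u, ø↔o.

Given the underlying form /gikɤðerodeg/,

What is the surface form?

[gikeðerødeg]

/ɤ/ harmonizes with /i/ ([-back]) → [e]
/o/ harmonizes with /i/ ([-back]) → [ø]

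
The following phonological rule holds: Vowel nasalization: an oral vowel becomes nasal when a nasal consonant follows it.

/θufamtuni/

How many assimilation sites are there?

2

/a/ before nasal /m/ → [ã]
/u/ before nasal /n/ → [ũ]
2 segments change.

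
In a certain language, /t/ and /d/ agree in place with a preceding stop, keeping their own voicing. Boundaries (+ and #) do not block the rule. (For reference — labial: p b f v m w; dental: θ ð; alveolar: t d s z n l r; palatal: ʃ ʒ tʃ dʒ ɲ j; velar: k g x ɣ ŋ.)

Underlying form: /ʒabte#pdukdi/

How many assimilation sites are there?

3

/t/ after /b/ (labial) → [p]
/d/ after /p/ (labial) → [b]
/d/ after /k/ (velar) → [g]
3 segments change.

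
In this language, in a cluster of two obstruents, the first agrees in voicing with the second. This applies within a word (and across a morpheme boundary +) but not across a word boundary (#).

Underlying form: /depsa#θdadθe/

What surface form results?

/θ/ before /d/ (voiced) → [ð]
/d/ before /θ/ (voiceless) → [t]

[depsa#ðdatθe]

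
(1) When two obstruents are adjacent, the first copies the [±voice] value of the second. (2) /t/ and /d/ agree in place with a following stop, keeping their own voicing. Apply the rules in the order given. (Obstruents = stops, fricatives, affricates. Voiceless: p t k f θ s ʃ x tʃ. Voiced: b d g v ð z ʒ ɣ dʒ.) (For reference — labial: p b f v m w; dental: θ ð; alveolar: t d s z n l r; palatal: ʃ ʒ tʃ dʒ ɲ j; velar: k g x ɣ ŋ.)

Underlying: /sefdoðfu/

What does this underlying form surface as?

Rule 1: /f/ before /d/ (voiced) → [v]
Rule 1: /ð/ before /f/ (voiceless) → [θ]
After rule 1: sevdoθfu
Rule 2: no segment meets the rule's conditions; no change.

[sevdoθfu]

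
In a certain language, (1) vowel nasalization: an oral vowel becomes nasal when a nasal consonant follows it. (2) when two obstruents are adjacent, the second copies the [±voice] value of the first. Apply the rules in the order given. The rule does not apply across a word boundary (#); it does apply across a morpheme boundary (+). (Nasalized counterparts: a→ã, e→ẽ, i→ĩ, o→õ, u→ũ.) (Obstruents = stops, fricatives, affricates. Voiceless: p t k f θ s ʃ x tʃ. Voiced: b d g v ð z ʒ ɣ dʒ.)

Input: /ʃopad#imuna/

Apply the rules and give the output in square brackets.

Rule 1: /i/ before nasal /m/ → [ĩ]
Rule 1: /u/ before nasal /n/ → [ũ]
After rule 1: ʃopad#ĩmũna
Rule 2: no segment meets the rule's conditions; no change.

[ʃopad#ĩmũna]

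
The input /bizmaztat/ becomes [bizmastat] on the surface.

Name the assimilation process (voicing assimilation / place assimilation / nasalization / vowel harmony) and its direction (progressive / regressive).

/z/→[s].
Each target copies a feature from the following segment, so the direction is regressive.

voicing assimilation, regressive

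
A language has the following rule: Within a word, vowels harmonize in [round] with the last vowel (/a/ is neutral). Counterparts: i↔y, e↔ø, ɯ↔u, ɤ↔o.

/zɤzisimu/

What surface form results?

[zozysymu]

/ɤ/ harmonizes with /u/ ([+round]) → [o]
/i/ harmonizes with /u/ ([+round]) → [y]
/i/ harmonizes with /u/ ([+round]) → [y]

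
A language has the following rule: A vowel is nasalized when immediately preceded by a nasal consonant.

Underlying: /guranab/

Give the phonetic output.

/a/ after nasal /n/ → [ã]

[guranãb]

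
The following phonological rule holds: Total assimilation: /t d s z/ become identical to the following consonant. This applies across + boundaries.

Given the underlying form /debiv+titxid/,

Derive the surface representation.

/t/ before /x/ → [x] (total assimilation)

[debiv+tixxid]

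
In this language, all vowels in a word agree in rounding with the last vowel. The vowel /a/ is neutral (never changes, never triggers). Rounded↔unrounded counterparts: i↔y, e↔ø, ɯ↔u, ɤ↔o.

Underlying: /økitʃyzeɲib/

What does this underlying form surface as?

/ø/ harmonizes with /i/ ([-round]) → [e]
/y/ harmonizes with /i/ ([-round]) → [i]

[ekitʃizeɲib]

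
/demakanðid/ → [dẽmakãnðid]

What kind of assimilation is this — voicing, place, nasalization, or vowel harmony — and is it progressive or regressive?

/e/→[ẽ] /a/→[ã].
Each target copies a feature from the following segment, so the direction is regressive.

nasalization, regressive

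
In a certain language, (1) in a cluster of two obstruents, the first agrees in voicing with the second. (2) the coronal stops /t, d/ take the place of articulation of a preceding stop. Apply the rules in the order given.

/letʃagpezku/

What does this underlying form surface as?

[letʃakpesku]

Rule 1: /g/ before /p/ (voiceless) → [k]
Rule 1: /z/ before /k/ (voiceless) → [s]
After rule 1: letʃakpesku
Rule 2: no segment meets the rule's conditions; no change.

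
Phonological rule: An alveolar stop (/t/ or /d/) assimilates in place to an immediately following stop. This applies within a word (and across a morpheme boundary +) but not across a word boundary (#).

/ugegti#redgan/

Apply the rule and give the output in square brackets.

/d/ before /g/ (velar) → [g]

[ugegti#reggan]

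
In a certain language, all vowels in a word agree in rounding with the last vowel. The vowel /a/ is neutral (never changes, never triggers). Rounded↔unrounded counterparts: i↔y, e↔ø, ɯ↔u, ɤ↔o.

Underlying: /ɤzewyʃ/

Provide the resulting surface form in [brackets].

/ɤ/ harmonizes with /y/ ([+round]) → [o]
/e/ harmonizes with /y/ ([+round]) → [ø]

[ozøwyʃ]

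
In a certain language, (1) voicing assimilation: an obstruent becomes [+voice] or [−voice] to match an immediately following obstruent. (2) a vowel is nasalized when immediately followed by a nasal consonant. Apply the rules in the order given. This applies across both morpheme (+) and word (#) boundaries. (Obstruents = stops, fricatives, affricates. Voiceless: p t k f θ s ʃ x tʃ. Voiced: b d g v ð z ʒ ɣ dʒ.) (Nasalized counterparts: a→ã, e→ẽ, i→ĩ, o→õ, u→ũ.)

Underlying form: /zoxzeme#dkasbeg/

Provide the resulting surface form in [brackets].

Rule 1: /x/ before /z/ (voiced) → [ɣ]
Rule 1: /d/ before /k/ (voiceless) → [t]
Rule 1: /s/ before /b/ (voiced) → [z]
After rule 1: zoɣzeme#tkazbeg
Rule 2: /e/ before nasal /m/ → [ẽ]

[zoɣzẽme#tkazbeg]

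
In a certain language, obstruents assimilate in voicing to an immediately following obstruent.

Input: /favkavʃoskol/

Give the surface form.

[fafkafʃoskol]

/v/ before /k/ (voiceless) → [f]
/v/ before /ʃ/ (voiceless) → [f]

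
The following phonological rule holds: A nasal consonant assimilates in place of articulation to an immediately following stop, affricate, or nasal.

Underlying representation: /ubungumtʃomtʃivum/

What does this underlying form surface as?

[ubuŋguɲtʃoɲtʃivum]

/n/ before /g/ (velar) → [ŋ]
/m/ before /tʃ/ (palatal) → [ɲ]
/m/ before /tʃ/ (palatal) → [ɲ]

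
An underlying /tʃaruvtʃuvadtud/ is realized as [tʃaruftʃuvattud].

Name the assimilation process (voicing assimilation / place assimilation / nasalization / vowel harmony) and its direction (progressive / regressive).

voicing assimilation, regressive

/v/→[f] /d/→[t].
Each target copies a feature from the following segment, so the direction is regressive.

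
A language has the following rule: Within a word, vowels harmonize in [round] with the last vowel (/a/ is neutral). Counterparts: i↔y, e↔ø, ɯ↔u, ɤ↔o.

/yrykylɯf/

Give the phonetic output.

/y/ harmonizes with /ɯ/ ([-round]) → [i]
/y/ harmonizes with /ɯ/ ([-round]) → [i]
/y/ harmonizes with /ɯ/ ([-round]) → [i]

[irikilɯf]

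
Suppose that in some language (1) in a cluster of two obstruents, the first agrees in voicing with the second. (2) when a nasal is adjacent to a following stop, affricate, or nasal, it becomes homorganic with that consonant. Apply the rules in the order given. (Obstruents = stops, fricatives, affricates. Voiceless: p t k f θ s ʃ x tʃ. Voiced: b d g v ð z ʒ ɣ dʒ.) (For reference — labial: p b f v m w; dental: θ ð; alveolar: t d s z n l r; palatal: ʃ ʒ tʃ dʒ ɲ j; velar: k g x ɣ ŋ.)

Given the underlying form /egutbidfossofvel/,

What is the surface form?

[egudbitfossovvel]

Rule 1: /t/ before /b/ (voiced) → [d]
Rule 1: /d/ before /f/ (voiceless) → [t]
Rule 1: /f/ before /v/ (voiced) → [v]
After rule 1: egudbitfossovvel
Rule 2: no segment meets the rule's conditions; no change.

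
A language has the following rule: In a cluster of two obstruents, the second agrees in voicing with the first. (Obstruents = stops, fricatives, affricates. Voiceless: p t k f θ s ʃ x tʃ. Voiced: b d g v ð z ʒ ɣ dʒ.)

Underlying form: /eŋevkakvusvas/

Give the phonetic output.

/k/ after /v/ (voiced) → [g]
/v/ after /k/ (voiceless) → [f]
/v/ after /s/ (voiceless) → [f]

[eŋevgakfusfas]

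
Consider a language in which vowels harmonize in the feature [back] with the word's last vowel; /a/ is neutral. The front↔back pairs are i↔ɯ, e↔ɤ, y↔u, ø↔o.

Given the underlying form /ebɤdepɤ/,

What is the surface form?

[ɤbɤdɤpɤ]

/e/ harmonizes with /ɤ/ ([+back]) → [ɤ]
/e/ harmonizes with /ɤ/ ([+back]) → [ɤ]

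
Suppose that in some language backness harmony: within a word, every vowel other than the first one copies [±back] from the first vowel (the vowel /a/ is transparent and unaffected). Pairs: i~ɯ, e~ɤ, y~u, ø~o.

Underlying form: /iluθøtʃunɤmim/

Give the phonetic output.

[ilyθøtʃynemim]

/u/ harmonizes with /i/ ([-back]) → [y]
/u/ harmonizes with /i/ ([-back]) → [y]
/ɤ/ harmonizes with /i/ ([-back]) → [e]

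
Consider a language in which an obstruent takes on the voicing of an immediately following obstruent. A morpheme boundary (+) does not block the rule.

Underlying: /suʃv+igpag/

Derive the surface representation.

/ʃ/ before /v/ (voiced) → [ʒ]
/g/ before /p/ (voiceless) → [k]

[suʒv+ikpag]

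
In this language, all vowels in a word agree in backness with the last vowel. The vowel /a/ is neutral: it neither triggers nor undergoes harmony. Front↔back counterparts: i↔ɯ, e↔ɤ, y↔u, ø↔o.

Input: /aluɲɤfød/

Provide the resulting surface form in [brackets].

/u/ harmonizes with /ø/ ([-back]) → [y]
/ɤ/ harmonizes with /ø/ ([-back]) → [e]

[alyɲefød]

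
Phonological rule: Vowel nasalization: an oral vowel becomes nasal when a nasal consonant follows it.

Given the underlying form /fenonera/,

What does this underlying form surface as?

/e/ before nasal /n/ → [ẽ]
/o/ before nasal /n/ → [õ]

[fẽnõnera]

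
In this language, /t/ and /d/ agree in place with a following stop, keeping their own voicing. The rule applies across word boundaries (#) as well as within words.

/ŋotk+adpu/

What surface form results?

[ŋokk+abpu]

/t/ before /k/ (velar) → [k]
/d/ before /p/ (labial) → [b]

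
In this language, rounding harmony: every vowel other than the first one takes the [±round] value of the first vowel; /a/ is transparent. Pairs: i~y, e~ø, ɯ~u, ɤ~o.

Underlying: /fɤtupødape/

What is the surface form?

/u/ harmonizes with /ɤ/ ([-round]) → [ɯ]
/ø/ harmonizes with /ɤ/ ([-round]) → [e]

[fɤtɯpedape]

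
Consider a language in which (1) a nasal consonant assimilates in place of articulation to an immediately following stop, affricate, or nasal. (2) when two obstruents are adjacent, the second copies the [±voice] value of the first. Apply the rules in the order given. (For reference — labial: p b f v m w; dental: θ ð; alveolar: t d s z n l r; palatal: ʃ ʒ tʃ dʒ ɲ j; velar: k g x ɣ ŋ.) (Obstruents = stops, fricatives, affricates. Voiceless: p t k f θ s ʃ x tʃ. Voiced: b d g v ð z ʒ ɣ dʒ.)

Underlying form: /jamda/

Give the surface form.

Rule 1: /m/ before /d/ (alveolar) → [n]
After rule 1: janda
Rule 2: no segment meets the rule's conditions; no change.

[janda]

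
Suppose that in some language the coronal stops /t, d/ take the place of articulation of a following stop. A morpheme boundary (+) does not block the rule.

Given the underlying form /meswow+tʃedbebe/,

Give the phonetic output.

[meswow+tʃebbebe]

/d/ before /b/ (labial) → [b]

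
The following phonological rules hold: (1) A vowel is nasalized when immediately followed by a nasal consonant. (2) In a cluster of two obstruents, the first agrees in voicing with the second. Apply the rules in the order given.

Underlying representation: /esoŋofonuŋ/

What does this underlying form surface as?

Rule 1: /o/ before nasal /ŋ/ → [õ]
Rule 1: /o/ before nasal /n/ → [õ]
Rule 1: /u/ before nasal /ŋ/ → [ũ]
After rule 1: esõŋofõnũŋ
Rule 2: no segment meets the rule's conditions; no change.

[esõŋofõnũŋ]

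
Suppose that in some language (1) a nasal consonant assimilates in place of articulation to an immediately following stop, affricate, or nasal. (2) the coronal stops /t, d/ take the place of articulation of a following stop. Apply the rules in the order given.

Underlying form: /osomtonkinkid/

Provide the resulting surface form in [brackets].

[osontoŋkiŋkid]

Rule 1: /m/ before /t/ (alveolar) → [n]
Rule 1: /n/ before /k/ (velar) → [ŋ]
Rule 1: /n/ before /k/ (velar) → [ŋ]
After rule 1: osontoŋkiŋkid
Rule 2: no segment meets the rule's conditions; no change.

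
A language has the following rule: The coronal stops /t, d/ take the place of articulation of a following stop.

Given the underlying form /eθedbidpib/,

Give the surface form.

[eθebbibpib]

/d/ before /b/ (labial) → [b]
/d/ before /p/ (labial) → [b]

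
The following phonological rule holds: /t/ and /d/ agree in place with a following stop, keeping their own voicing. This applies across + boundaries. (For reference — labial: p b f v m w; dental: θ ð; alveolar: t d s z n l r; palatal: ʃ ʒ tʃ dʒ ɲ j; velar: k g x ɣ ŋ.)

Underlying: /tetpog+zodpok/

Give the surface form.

/t/ before /p/ (labial) → [p]
/d/ before /p/ (labial) → [b]

[teppog+zobpok]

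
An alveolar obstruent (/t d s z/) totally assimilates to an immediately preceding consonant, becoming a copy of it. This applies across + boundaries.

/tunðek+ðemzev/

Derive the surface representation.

[tunðek+ðemmev]

/z/ after /m/ → [m] (total assimilation)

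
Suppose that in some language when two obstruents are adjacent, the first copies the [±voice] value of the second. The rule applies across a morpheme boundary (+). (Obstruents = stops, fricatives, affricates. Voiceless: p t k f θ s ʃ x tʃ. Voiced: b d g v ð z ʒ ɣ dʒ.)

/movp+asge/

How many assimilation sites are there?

/v/ before /p/ (voiceless) → [f]
/s/ before /g/ (voiced) → [z]
2 segments change.

2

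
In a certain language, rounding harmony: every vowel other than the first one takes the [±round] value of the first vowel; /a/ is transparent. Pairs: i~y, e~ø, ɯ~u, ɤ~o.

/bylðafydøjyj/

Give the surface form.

no segment meets the rule's conditions; no change.

[bylðafydøjyj]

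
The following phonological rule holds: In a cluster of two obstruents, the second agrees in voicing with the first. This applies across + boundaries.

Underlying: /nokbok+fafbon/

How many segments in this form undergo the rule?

2

/b/ after /k/ (voiceless) → [p]
/b/ after /f/ (voiceless) → [p]
2 segments change.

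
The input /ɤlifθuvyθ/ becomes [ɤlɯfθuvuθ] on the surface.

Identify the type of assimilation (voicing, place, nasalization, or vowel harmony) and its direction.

/i/→[ɯ] /y/→[u].
Vowels agree with the first vowel, so the harmony is progressive.

vowel harmony, progressive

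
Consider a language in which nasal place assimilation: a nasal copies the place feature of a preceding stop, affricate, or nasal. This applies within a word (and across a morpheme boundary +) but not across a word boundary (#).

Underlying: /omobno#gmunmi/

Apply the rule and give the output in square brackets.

[omobmo#gŋunni]

/n/ after /b/ (labial) → [m]
/m/ after /g/ (velar) → [ŋ]
/m/ after /n/ (alveolar) → [n]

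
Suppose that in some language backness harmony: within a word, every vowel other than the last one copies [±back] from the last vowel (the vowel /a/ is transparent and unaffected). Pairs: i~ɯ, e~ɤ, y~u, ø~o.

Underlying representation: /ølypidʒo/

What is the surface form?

[olupɯdʒo]

/ø/ harmonizes with /o/ ([+back]) → [o]
/y/ harmonizes with /o/ ([+back]) → [u]
/i/ harmonizes with /o/ ([+back]) → [ɯ]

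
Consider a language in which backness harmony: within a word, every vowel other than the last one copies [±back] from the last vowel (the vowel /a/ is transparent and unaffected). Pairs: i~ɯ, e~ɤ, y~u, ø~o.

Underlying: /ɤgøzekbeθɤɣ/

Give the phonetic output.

/ø/ harmonizes with /ɤ/ ([+back]) → [o]
/e/ harmonizes with /ɤ/ ([+back]) → [ɤ]
/e/ harmonizes with /ɤ/ ([+back]) → [ɤ]

[ɤgozɤkbɤθɤɣ]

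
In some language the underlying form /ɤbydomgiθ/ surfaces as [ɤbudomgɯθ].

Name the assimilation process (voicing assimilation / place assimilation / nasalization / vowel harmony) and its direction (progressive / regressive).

vowel harmony, progressive

/y/→[u] /i/→[ɯ].
Vowels agree with the first vowel, so the harmony is progressive.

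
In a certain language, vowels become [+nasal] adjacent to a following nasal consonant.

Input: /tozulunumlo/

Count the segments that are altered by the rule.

/u/ before nasal /n/ → [ũ]
/u/ before nasal /m/ → [ũ]
2 segments change.

2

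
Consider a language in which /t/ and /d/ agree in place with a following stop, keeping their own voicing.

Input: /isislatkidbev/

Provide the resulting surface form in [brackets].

[isislakkibbev]

/t/ before /k/ (velar) → [k]
/d/ before /b/ (labial) → [b]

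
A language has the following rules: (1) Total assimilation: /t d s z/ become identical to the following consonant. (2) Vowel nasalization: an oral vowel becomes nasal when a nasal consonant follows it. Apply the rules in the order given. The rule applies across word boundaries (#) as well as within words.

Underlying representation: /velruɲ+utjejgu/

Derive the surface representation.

[velrũɲ+ujjejgu]

Rule 1: /t/ before /j/ → [j] (total assimilation)
After rule 1: velruɲ+ujjejgu
Rule 2: /u/ before nasal /ɲ/ → [ũ]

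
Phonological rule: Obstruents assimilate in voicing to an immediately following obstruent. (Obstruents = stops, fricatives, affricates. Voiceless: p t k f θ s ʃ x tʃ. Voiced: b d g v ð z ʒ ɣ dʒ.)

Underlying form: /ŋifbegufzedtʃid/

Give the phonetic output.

[ŋivbeguvzettʃid]

/f/ before /b/ (voiced) → [v]
/f/ before /z/ (voiced) → [v]
/d/ before /tʃ/ (voiceless) → [t]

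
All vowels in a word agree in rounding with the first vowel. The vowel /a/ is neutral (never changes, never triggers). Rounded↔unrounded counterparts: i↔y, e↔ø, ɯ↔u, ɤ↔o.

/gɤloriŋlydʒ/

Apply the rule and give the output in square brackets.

[gɤlɤriŋlidʒ]

/o/ harmonizes with /ɤ/ ([-round]) → [ɤ]
/y/ harmonizes with /ɤ/ ([-round]) → [i]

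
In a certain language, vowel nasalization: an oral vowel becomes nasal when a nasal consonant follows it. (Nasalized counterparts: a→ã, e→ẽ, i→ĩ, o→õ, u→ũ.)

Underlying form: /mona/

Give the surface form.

[mõna]

/o/ before nasal /n/ → [õ]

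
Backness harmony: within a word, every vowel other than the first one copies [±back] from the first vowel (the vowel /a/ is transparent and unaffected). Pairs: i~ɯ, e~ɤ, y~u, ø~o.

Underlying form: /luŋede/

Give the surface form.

/e/ harmonizes with /u/ ([+back]) → [ɤ]
/e/ harmonizes with /u/ ([+back]) → [ɤ]

[luŋɤdɤ]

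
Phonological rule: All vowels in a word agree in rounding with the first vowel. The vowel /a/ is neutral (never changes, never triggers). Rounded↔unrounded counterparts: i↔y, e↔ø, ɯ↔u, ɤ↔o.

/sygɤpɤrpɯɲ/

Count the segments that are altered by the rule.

3

/ɤ/ harmonizes with /y/ ([+round]) → [o]
/ɤ/ harmonizes with /y/ ([+round]) → [o]
/ɯ/ harmonizes with /y/ ([+round]) → [u]
3 segments change.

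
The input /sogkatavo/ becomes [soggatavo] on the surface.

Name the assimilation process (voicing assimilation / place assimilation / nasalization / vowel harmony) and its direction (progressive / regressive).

voicing assimilation, progressive

/k/→[g].
Each target copies a feature from the preceding segment, so the direction is progressive.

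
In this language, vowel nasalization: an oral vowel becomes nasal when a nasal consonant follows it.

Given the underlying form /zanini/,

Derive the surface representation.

[zãnĩni]

/a/ before nasal /n/ → [ã]
/i/ before nasal /n/ → [ĩ]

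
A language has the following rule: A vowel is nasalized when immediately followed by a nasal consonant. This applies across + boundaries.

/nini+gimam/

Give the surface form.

[nĩni+gĩmãm]

/i/ before nasal /n/ → [ĩ]
/i/ before nasal /m/ → [ĩ]
/a/ before nasal /m/ → [ã]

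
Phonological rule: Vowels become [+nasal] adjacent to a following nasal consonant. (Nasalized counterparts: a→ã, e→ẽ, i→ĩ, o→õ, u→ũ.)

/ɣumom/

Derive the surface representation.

/u/ before nasal /m/ → [ũ]
/o/ before nasal /m/ → [õ]

[ɣũmõm]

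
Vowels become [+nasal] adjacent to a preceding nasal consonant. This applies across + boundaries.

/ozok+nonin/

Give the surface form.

[ozok+nõnĩn]

/o/ after nasal /n/ → [õ]
/i/ after nasal /n/ → [ĩ]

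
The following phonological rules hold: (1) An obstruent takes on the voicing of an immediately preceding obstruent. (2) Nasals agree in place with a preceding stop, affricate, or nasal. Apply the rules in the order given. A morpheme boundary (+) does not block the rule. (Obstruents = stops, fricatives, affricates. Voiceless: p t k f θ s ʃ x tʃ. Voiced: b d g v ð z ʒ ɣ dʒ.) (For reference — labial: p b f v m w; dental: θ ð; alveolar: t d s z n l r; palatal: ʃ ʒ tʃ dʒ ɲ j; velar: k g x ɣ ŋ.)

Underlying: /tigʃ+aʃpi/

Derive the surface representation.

[tigʒ+aʃpi]

Rule 1: /ʃ/ after /g/ (voiced) → [ʒ]
After rule 1: tigʒ+aʃpi
Rule 2: no segment meets the rule's conditions; no change.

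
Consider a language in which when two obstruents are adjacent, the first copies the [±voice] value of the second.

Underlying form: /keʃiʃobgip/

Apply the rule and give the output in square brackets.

no segment meets the rule's conditions; no change.

[keʃiʃobgip]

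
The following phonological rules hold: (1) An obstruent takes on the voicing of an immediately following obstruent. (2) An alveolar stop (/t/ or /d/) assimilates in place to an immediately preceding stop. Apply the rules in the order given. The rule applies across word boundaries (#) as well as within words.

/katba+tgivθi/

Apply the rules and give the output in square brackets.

[kadba+dgifθi]

Rule 1: /t/ before /b/ (voiced) → [d]
Rule 1: /t/ before /g/ (voiced) → [d]
Rule 1: /v/ before /θ/ (voiceless) → [f]
After rule 1: kadba+dgifθi
Rule 2: no segment meets the rule's conditions; no change.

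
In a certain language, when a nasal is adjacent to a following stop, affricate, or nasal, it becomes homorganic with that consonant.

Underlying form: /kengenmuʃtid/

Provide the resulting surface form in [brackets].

[keŋgemmuʃtid]

/n/ before /g/ (velar) → [ŋ]
/n/ before /m/ (labial) → [m]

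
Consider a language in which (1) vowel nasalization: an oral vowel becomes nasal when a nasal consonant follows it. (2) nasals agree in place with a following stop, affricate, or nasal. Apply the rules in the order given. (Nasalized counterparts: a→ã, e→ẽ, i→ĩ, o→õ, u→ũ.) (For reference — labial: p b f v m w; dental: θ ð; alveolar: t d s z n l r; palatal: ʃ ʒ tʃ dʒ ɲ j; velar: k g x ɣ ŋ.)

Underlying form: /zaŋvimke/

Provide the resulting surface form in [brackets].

Rule 1: /a/ before nasal /ŋ/ → [ã]
Rule 1: /i/ before nasal /m/ → [ĩ]
After rule 1: zãŋvĩmke
Rule 2: /m/ before /k/ (velar) → [ŋ]

[zãŋvĩŋke]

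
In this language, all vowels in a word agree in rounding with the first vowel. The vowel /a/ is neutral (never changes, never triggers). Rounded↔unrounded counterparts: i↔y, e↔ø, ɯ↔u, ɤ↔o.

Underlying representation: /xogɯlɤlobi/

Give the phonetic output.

[xoguloloby]

/ɯ/ harmonizes with /o/ ([+round]) → [u]
/ɤ/ harmonizes with /o/ ([+round]) → [o]
/i/ harmonizes with /o/ ([+round]) → [y]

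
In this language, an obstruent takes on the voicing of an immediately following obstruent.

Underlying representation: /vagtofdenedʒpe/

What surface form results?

[vaktovdenetʃpe]

/g/ before /t/ (voiceless) → [k]
/f/ before /d/ (voiced) → [v]
/dʒ/ before /p/ (voiceless) → [tʃ]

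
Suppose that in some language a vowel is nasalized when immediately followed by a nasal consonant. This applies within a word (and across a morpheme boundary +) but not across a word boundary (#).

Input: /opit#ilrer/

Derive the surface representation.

[opit#ilrer]

no segment meets the rule's conditions; no change.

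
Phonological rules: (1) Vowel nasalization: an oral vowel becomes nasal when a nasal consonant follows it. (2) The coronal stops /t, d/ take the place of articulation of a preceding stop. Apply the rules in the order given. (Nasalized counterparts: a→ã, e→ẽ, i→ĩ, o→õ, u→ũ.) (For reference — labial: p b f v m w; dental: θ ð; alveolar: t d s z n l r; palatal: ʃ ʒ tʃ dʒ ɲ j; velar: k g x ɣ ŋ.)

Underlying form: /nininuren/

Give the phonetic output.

Rule 1: /i/ before nasal /n/ → [ĩ]
Rule 1: /i/ before nasal /n/ → [ĩ]
Rule 1: /e/ before nasal /n/ → [ẽ]
After rule 1: nĩnĩnurẽn
Rule 2: no segment meets the rule's conditions; no change.

[nĩnĩnurẽn]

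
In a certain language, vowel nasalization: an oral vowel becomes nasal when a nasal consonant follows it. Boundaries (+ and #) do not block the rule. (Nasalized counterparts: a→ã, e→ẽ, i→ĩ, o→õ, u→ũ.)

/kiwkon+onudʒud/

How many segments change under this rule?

2

/o/ before nasal /n/ → [õ]
/o/ before nasal /n/ → [õ]
2 segments change.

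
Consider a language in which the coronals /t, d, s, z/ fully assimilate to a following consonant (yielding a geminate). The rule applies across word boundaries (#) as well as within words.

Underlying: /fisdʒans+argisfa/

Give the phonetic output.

[fidʒdʒans+argiffa]

/s/ before /dʒ/ → [dʒ] (total assimilation)
/s/ before /f/ → [f] (total assimilation)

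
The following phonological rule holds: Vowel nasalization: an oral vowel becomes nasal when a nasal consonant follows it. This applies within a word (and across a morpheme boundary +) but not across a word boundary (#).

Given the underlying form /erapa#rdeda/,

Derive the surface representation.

[erapa#rdeda]

no segment meets the rule's conditions; no change.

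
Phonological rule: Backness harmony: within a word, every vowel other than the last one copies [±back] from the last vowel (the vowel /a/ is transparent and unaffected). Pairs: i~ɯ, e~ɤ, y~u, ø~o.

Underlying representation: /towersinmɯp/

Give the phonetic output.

[towɤrsɯnmɯp]

/e/ harmonizes with /ɯ/ ([+back]) → [ɤ]
/i/ harmonizes with /ɯ/ ([+back]) → [ɯ]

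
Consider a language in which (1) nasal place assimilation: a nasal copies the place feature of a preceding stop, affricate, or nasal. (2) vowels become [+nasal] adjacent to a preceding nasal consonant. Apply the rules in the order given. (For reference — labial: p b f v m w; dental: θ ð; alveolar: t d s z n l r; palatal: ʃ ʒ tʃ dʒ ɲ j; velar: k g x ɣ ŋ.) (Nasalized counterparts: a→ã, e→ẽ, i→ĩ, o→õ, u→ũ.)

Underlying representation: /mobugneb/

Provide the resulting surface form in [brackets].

[mõbugŋẽb]

Rule 1: /n/ after /g/ (velar) → [ŋ]
After rule 1: mobugŋeb
Rule 2: /o/ after nasal /m/ → [õ]
Rule 2: /e/ after nasal /ŋ/ → [ẽ]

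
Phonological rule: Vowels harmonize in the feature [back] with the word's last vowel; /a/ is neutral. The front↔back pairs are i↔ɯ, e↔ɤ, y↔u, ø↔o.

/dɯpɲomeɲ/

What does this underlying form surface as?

[dipɲømeɲ]

/ɯ/ harmonizes with /e/ ([-back]) → [i]
/o/ harmonizes with /e/ ([-back]) → [ø]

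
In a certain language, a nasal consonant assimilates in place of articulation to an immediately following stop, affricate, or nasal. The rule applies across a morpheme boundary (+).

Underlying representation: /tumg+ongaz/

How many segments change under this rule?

2

/m/ before /g/ (velar) → [ŋ]
/n/ before /g/ (velar) → [ŋ]
2 segments change.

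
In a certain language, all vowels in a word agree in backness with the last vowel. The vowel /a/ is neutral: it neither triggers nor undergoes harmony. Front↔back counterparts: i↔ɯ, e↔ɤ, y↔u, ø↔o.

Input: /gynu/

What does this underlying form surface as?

[gunu]

/y/ harmonizes with /u/ ([+back]) → [u]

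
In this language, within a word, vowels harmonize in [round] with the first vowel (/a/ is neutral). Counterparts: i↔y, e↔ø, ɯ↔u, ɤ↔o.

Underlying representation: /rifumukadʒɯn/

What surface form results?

/u/ harmonizes with /i/ ([-round]) → [ɯ]
/u/ harmonizes with /i/ ([-round]) → [ɯ]

[rifɯmɯkadʒɯn]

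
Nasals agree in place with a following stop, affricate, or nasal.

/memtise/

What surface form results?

[mentise]

/m/ before /t/ (alveolar) → [n]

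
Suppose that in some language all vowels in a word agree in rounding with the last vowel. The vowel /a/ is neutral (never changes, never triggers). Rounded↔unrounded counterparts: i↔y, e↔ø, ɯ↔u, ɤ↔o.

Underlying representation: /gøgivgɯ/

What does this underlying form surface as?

/ø/ harmonizes with /ɯ/ ([-round]) → [e]

[gegivgɯ]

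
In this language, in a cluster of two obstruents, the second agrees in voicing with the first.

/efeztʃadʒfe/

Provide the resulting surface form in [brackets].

/tʃ/ after /z/ (voiced) → [dʒ]
/f/ after /dʒ/ (voiced) → [v]

[efezdʒadʒve]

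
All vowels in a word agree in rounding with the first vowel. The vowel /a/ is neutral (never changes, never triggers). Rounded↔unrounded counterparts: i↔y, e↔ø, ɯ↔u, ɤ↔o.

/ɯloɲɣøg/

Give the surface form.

[ɯlɤɲɣeg]

/o/ harmonizes with /ɯ/ ([-round]) → [ɤ]
/ø/ harmonizes with /ɯ/ ([-round]) → [e]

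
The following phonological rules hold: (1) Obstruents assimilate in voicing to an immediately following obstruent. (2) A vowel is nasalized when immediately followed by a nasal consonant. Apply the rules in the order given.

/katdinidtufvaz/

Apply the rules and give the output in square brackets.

Rule 1: /t/ before /d/ (voiced) → [d]
Rule 1: /d/ before /t/ (voiceless) → [t]
Rule 1: /f/ before /v/ (voiced) → [v]
After rule 1: kaddinittuvvaz
Rule 2: /i/ before nasal /n/ → [ĩ]

[kaddĩnittuvvaz]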